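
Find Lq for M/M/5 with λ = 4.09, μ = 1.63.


a = λ/μ = 2.5092; ρ = a/5 = 0.5018
P₀ = 0.079328
Lq = P₀·a^c·ρ / (c!·(1−ρ)²) = 0.079328·99.46689·0.5018/(120·0.24816)
= 0.13297

Final: 0.13297


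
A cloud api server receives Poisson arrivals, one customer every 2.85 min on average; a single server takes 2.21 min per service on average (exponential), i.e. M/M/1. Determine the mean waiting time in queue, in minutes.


λ = 60/2.85 = 21.0526 /hr
μ = 60/2.21 = 27.1493 /hr
ρ = λ/μ = 21.0526/27.1493 = 0.7754
Wq = ρ/(μ−λ) = 0.7754/(27.1493−21.0526) = 0.12719 hr
In minutes: 0.12719·60 = 7.631 min

Final: 7.631 min


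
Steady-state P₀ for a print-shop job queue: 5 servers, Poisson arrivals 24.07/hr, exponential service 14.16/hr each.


a = λ/μ = 24.07/14.16 = 1.6999; ρ = a/c = 0.3400
Σ_{k=0}^{4} a^k/k! (terms k=0..4) = 1.00000 + 1.69986 + 1.44476 + 0.81863 + 0.34789 = 5.31114
Tail: a^5/(5!(1−ρ)) = 14.19267/(120·0.6600) = 0.17919
P₀ = 1/(5.31114 + 0.17919) = 1/5.49033 = 0.182138

Final: 0.182138


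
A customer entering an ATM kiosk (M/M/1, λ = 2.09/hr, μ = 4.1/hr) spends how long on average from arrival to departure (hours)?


W = 1/(μ−λ) = 1/(4.1 − 2.09) = 1/2.01 = 0.4975 hr

Final: 0.4975 hr


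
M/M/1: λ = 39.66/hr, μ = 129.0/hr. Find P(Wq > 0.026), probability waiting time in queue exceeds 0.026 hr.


ρ = 39.66/129.0 = 0.3074
P(Wq > t) = ρ·e^{−(μ−λ)t} = 0.3074·e^{−2.3228}
= 0.3074·0.097995 = 0.030128

Final: 0.030128


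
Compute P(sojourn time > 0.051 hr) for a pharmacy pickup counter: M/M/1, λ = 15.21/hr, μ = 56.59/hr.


W ~ Exponential(μ−λ) for M/M/1.
μ − λ = 56.59 − 15.21 = 41.3800
P(W > t) = e^{−(μ−λ)t} = e^{−2.1104} = 0.121192

Final: 0.121192


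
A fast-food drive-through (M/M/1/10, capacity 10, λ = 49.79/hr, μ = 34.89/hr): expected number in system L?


ρ = 49.79/34.89 = 1.4271
L = ρ[1 − (K+1)ρ^K + Kρ^(K+1)] / [(1−ρ)(1−ρ^(K+1))]
Numerator: 1.4271·(1 − 11·35.027696 + 10·49.986500) = 164.911134
Denominator: (-0.4271)·(-48.986500) = 20.920001
L = 164.911134/20.920001 = 7.8829

Final: 7.8829


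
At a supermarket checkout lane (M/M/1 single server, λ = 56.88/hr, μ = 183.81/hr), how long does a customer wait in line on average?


ρ = 56.88/183.81 = 0.3094
Wq = ρ/(μ−λ) = 0.3094/(183.81 − 56.88) = 0.3094/126.93 = 0.002438 hr

Final: 0.002438 hr


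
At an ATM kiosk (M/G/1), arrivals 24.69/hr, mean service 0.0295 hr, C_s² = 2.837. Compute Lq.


ρ = λ·E[S] = 24.69·0.0295 = 0.7284
Lq = ρ²(1+C_s²)/(2(1−ρ)) = 0.5305·(1+2.837)/(2·0.2716)
= 0.5305·3.8370/0.5433 = 3.74668

Final: 3.74668


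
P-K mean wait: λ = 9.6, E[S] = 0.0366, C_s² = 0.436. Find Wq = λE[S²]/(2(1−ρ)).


ρ = λ·E[S] = 9.6·0.0366 = 0.3514
E[S²] = E[S]²(1+C_s²) = 0.0366²·(1+0.436) = 0.001924
Wq = λ·E[S²]/(2(1−ρ)) = 9.6·0.001924/(2·0.6486) = 0.01423 hr

Final: 0.01423 hr


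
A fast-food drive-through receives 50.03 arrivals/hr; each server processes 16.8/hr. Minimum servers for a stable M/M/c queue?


Stability requires cμ > λ ⇔ c > λ/μ.
λ/μ = 50.03/16.8 = 2.9780
Minimum integer c = ⌊2.9780⌋ + 1 = 3
Check: 3·16.8 = 50.40 > 50.03, while 2·16.8 = 33.60 ≤ 50.03

Final: 3 servers


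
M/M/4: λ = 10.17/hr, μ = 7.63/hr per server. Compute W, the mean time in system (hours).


a = 1.3329; ρ = 0.3332; P₀ = 0.262253
Lq = P₀·a^c·ρ/(c!(1−ρ)²) = 0.02585
Wq = Lq/λ = 0.02585/10.17 = 0.002542 hr
W = Wq + 1/μ = 0.002542 + 0.13106 = 0.13360 hr

Final: 0.13360 hr


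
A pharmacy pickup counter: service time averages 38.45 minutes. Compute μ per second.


μ = 1/(service time) in consistent units.
1 second = 0.0166667 min, so μ = 0.0166667/38.45 = 0.0004335 per second

Final: 0.0004335 /sec


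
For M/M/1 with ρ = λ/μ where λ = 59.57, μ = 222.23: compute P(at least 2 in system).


ρ = 59.57/222.23 = 0.2681
P(N ≥ n) = ρ^n = 0.2681^2 = 0.071854

Final: 0.071854


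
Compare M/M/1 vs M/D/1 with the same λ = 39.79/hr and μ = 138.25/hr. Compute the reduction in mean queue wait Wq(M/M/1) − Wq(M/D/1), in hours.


ρ = 39.79/138.25 = 0.2878
Wq(M/M/1) = ρ/(μ−λ) = 0.2878/98.46 = 0.002923 hr
Wq(M/D/1) = ρ/(2(μ−λ)) = 0.001462 hr
Savings = 0.002923 − 0.001462 = 0.001462 hr

Final: 0.001462 hr


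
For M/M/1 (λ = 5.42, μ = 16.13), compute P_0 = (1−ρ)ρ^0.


ρ = 5.42/16.13 = 0.3360
P_n = (1−ρ)·ρ^n = (1 − 0.3360)·0.3360^0 = 0.6640·1.000000 = 0.663980

Final: 0.663980


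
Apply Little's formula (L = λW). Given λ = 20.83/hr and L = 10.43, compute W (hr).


W = L/λ = 10.43/20.83 = 0.5007 hr

Final: 0.5007 hr


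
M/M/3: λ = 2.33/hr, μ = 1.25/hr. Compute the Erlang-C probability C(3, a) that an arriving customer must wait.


a = λ/μ = 1.8640; ρ = a/3 = 0.6213
P₀ = 0.134196 (from M/M/c formula)
C(c,a) = [a^c/(c!(1−ρ))]·P₀ = [6.47646/(6·0.3787)]·0.134196
= 2.85055·0.134196 = 0.382532

Final: 0.382532


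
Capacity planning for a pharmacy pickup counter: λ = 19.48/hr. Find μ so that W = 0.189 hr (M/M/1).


W = 1/(μ−λ) ⇒ μ − λ = 1/W = 1/0.189 = 5.2910
μ = λ + 1/W = 19.48 + 5.2910 = 24.7710 per hr

Final: 24.7710 /hr


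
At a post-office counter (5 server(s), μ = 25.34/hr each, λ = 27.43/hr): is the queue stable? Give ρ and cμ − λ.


Total capacity cμ = 5·25.34 = 126.70/hr
ρ = λ/(cμ) = 27.43/126.70 = 0.2165
Stable ⇔ ρ < 1: YES
Spare capacity = cμ − λ = 126.70 − 27.43 = 99.27/hr

Final: ρ = 0.2165; stable; margin = 99.27/hr


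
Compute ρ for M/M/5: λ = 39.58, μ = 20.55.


ρ = λ/(cμ) = 39.58/(5·20.55) = 39.58/102.75 = 0.3852

Final: 0.3852


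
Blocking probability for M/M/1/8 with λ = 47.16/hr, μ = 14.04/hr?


ρ = λ/μ = 47.16/14.04 = 3.3590
P_K = (1−ρ)ρ^K/(1−ρ^(K+1)) = (-2.3590·16205.166929)/(1 − 54432.740196)
= -38227.573267/-54431.740196 = 0.702303

Final: 0.702303


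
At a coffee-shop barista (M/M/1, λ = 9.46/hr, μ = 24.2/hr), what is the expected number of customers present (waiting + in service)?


ρ = λ/μ = 9.46/24.2 = 0.3909
L = ρ/(1−ρ) = 0.3909/(1 − 0.3909) = 0.3909/0.6091 = 0.6418

Final: 0.6418


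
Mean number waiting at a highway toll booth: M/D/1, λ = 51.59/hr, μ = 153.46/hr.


ρ = 51.59/153.46 = 0.3362
M/D/1: Lq = ρ²/(2(1−ρ)) = 0.1130/(2·0.6638) = 0.08513

Final: 0.08513


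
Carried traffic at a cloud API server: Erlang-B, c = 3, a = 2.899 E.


B(3,2.899) = 0.333886 (Erlang-B)
Carried load = a(1 − B) = 2.899·(1 − 0.333886) = 2.899·0.666114 = 1.9311 E

Final: 1.9311 Erlangs


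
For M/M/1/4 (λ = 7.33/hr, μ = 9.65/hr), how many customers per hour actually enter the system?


ρ = 0.7596; P_K = (1−ρ)ρ^4/(1−ρ^5) = 0.107119
λ_eff = λ(1 − P_K) = 7.33·(1 − 0.107119) = 7.33·0.892881 = 6.5448 /hr

Final: 6.5448 /hr


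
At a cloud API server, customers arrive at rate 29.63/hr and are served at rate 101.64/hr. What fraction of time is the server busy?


ρ = λ/μ = 29.63/101.64 = 0.2915

Final: 0.2915


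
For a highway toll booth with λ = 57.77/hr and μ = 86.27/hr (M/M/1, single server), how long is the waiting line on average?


ρ = 57.77/86.27 = 0.6696
Lq = ρ²/(1−ρ) = 0.4484/0.3304 = 1.3574

Final: 1.3574


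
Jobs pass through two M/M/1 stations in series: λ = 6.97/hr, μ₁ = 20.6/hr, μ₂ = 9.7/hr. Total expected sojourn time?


Each node sees arrival rate λ = 6.97/hr (tandem ⇒ throughput preserved).
W₁ = 1/(μ₁−λ) = 1/(20.6−6.97) = 0.07337 hr
W₂ = 1/(μ₂−λ) = 1/(9.7−6.97) = 0.36630 hr
W_total = W₁ + W₂ = 0.07337 + 0.36630 = 0.43967 hr

Final: 0.43967 hr


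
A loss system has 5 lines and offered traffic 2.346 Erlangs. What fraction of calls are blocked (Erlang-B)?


B(c,a) = (a^c/c!) / Σ_{k=0}^{c} a^k/k!
a^5/5! = 0.592187
Σ terms (k=0..5): 1.00000 + 2.34600 + 2.75186 + 2.15195 + 1.26212 + 0.59219 = 10.104118
B = 0.592187/10.104118 = 0.058608

Final: 0.058608


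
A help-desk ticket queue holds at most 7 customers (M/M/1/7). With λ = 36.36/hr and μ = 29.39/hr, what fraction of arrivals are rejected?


ρ = λ/μ = 36.36/29.39 = 1.2372
P_K = (1−ρ)ρ^K/(1−ρ^(K+1)) = (-0.2372·4.435780)/(1 − 5.487750)
= -1.051970/-4.487750 = 0.234409

Final: 0.234409


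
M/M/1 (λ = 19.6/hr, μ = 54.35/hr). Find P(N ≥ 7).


ρ = 19.6/54.35 = 0.3606
P(N ≥ n) = ρ^n = 0.3606^7 = 0.0007932

Final: 0.0007932


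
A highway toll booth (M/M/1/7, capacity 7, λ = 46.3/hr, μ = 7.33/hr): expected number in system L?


ρ = 46.3/7.33 = 6.3165
L = ρ[1 − (K+1)ρ^K + Kρ^(K+1)] / [(1−ρ)(1−ρ^(K+1))]
Numerator: 6.3165·(1 − 8·401179.852758 + 7·2534055.550161) = 91772228.191768
Denominator: (-5.3165)·(-2534054.550161) = 13472320.029981
L = 91772228.191768/13472320.029981 = 6.8119

Final: 6.8119


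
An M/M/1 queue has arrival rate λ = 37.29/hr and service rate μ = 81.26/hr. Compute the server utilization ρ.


ρ = λ/μ = 37.29/81.26 = 0.4589

Final: 0.4589


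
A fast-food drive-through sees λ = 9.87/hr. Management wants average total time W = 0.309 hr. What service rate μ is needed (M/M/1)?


W = 1/(μ−λ) ⇒ μ − λ = 1/W = 1/0.309 = 3.2362
μ = λ + 1/W = 9.87 + 3.2362 = 13.1062 per hr

Final: 13.1062 /hr


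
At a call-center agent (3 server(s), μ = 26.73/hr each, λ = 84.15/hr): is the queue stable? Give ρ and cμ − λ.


Total capacity cμ = 3·26.73 = 80.19/hr
ρ = λ/(cμ) = 84.15/80.19 = 1.0494
Stable ⇔ ρ < 1: NO
Spare capacity = cμ − λ = 80.19 − 84.15 = -3.96/hr

Final: ρ = 1.0494; unstable; margin = -3.96/hr


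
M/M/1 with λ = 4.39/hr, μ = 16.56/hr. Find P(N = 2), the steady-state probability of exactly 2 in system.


ρ = 4.39/16.56 = 0.2651
P_n = (1−ρ)·ρ^n = (1 − 0.2651)·0.2651^2 = 0.7349·0.070276 = 0.051646

Final: 0.051646


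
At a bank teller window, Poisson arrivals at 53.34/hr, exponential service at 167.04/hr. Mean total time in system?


W = 1/(μ−λ) = 1/(167.04 − 53.34) = 1/113.70 = 0.008795 hr

Final: 0.008795 hr


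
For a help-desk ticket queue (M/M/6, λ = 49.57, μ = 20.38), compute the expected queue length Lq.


a = λ/μ = 2.4323; ρ = a/6 = 0.4054
P₀ = 0.087414
Lq = P₀·a^c·ρ / (c!·(1−ρ)²) = 0.087414·207.05629·0.4054/(720·0.35357)
= 0.02882

Final: 0.02882


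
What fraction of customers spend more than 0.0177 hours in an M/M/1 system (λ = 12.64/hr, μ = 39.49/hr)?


W ~ Exponential(μ−λ) for M/M/1.
μ − λ = 39.49 − 12.64 = 26.8500
P(W > t) = e^{−(μ−λ)t} = e^{−0.4752} = 0.621733

Final: 0.621733


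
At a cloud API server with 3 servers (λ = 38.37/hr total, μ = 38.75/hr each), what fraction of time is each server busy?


ρ = λ/(cμ) = 38.37/(3·38.75) = 38.37/116.25 = 0.3301

Final: 0.3301


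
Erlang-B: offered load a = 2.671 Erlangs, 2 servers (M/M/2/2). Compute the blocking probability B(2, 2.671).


B(c,a) = (a^c/c!) / Σ_{k=0}^{c} a^k/k!
a^2/2! = 3.567120
Σ terms (k=0..2): 1.00000 + 2.67100 + 3.56712 = 7.238120
B = 3.567120/7.238120 = 0.492824

Final: 0.492824


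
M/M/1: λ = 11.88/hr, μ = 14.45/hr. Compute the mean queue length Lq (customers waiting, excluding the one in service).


ρ = 11.88/14.45 = 0.8221
Lq = ρ²/(1−ρ) = 0.6759/0.1779 = 3.8004

Final: 3.8004


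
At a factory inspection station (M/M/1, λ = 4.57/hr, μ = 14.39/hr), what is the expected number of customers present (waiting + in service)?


ρ = λ/μ = 4.57/14.39 = 0.3176
L = ρ/(1−ρ) = 0.3176/(1 − 0.3176) = 0.3176/0.6824 = 0.4654

Final: 0.4654


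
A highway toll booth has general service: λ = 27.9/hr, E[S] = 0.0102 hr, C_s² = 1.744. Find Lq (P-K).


ρ = λ·E[S] = 27.9·0.0102 = 0.2846
Lq = ρ²(1+C_s²)/(2(1−ρ)) = 0.08099·(1+1.744)/(2·0.7154)
= 0.08099·2.7440/1.4308 = 0.15531

Final: 0.15531


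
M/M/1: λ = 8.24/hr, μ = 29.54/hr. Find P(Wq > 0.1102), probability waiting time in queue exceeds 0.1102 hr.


ρ = 8.24/29.54 = 0.2789
P(Wq > t) = ρ·e^{−(μ−λ)t} = 0.2789·e^{−2.3473}
= 0.2789·0.095631 = 0.026676

Final: 0.026676


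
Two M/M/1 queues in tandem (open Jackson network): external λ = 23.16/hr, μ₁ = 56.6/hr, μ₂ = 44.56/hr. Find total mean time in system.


Each node sees arrival rate λ = 23.16/hr (tandem ⇒ throughput preserved).
W₁ = 1/(μ₁−λ) = 1/(56.6−23.16) = 0.02990 hr
W₂ = 1/(μ₂−λ) = 1/(44.56−23.16) = 0.04673 hr
W_total = W₁ + W₂ = 0.02990 + 0.04673 = 0.07663 hr

Final: 0.07663 hr


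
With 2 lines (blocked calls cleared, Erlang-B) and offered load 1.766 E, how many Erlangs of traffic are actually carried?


B(2,1.766) = 0.360518 (Erlang-B)
Carried load = a(1 − B) = 1.766·(1 − 0.360518) = 1.766·0.639482 = 1.1293 E

Final: 1.1293 Erlangs


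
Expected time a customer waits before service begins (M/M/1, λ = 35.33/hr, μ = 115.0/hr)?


ρ = 35.33/115.0 = 0.3072
Wq = ρ/(μ−λ) = 0.3072/(115.0 − 35.33) = 0.3072/79.67 = 0.003856 hr

Final: 0.003856 hr


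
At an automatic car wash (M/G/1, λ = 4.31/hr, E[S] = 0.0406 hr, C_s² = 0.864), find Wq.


ρ = λ·E[S] = 4.31·0.0406 = 0.1750
E[S²] = E[S]²(1+C_s²) = 0.0406²·(1+0.864) = 0.003073
Wq = λ·E[S²]/(2(1−ρ)) = 4.31·0.003073/(2·0.8250) = 0.008026 hr

Final: 0.008026 hr


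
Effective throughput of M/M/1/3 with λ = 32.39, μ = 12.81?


ρ = 2.5285; P_K = (1−ρ)ρ^3/(1−ρ^4) = 0.619668
λ_eff = λ(1 − P_K) = 32.39·(1 − 0.619668) = 32.39·0.380332 = 12.3190 /hr

Final: 12.3190 /hr


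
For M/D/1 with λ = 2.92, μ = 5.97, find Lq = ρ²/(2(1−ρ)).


ρ = 2.92/5.97 = 0.4891
M/D/1: Lq = ρ²/(2(1−ρ)) = 0.2392/(2·0.5109) = 0.23413

Final: 0.23413


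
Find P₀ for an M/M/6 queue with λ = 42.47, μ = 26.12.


a = λ/μ = 42.47/26.12 = 1.6260; ρ = a/c = 0.2710
Σ_{k=0}^{5} a^k/k! (terms k=0..5) = 1.00000 + 1.62596 + 1.32187 + 0.71643 + 0.29122 + 0.09470 = 5.05018
Tail: a^6/(6!(1−ρ)) = 18.47798/(720·0.7290) = 0.03520
P₀ = 1/(5.05018 + 0.03520) = 1/5.08539 = 0.196642

Final: 0.196642


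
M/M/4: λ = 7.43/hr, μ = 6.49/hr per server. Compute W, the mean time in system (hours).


a = 1.1448; ρ = 0.2862; P₀ = 0.317408
Lq = P₀·a^c·ρ/(c!(1−ρ)²) = 0.01276
Wq = Lq/λ = 0.01276/7.43 = 0.001718 hr
W = Wq + 1/μ = 0.001718 + 0.15408 = 0.15580 hr

Final: 0.15580 hr


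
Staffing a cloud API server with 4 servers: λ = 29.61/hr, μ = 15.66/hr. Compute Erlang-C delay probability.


a = λ/μ = 1.8908; ρ = a/4 = 0.4727
P₀ = 0.146735 (from M/M/c formula)
C(c,a) = [a^c/(c!(1−ρ))]·P₀ = [12.78164/(24·0.5273)]·0.146735
= 1.00999·0.146735 = 0.148201

Final: 0.148201


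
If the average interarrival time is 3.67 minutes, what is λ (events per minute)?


λ = 1/(interarrival time) in consistent units.
1 minute = 1 min, so λ = 1/3.67 = 0.2725 per minute

Final: 0.2725 /min


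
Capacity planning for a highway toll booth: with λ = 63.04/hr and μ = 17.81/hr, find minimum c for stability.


Stability requires cμ > λ ⇔ c > λ/μ.
λ/μ = 63.04/17.81 = 3.5396
Minimum integer c = ⌊3.5396⌋ + 1 = 4
Check: 4·17.81 = 71.24 > 63.04, while 3·17.81 = 53.43 ≤ 63.04

Final: 4 servers


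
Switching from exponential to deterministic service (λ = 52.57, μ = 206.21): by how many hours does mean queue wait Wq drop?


ρ = 52.57/206.21 = 0.2549
Wq(M/M/1) = ρ/(μ−λ) = 0.2549/153.64 = 0.001659 hr
Wq(M/D/1) = ρ/(2(μ−λ)) = 0.0008296 hr
Savings = 0.001659 − 0.0008296 = 0.0008296 hr

Final: 0.0008296 hr


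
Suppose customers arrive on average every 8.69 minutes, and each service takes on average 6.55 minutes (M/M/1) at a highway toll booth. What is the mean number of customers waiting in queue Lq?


λ = 60/8.69 = 6.9045 /hr
μ = 60/6.55 = 9.1603 /hr
ρ = λ/μ = 6.9045/9.1603 = 0.7537
Lq = ρ²/(1−ρ) = 0.5681/0.2463 = 2.3070

Final: 2.3070


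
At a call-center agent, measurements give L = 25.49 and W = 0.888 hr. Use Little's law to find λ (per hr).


λ = L/W = 25.49/0.888 = 28.7050 /hr

Final: 28.7050 /hr


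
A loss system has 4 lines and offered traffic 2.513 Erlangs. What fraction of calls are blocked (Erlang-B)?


B(c,a) = (a^c/c!) / Σ_{k=0}^{c} a^k/k!
a^4/4! = 1.661723
Σ terms (k=0..4): 1.00000 + 2.51300 + 3.15758 + 2.64500 + 1.66172 = 10.977311
B = 1.661723/10.977311 = 0.151378

Final: 0.151378


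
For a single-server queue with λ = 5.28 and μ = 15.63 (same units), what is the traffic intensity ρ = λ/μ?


ρ = λ/μ = 5.28/15.63 = 0.3378

Final: 0.3378


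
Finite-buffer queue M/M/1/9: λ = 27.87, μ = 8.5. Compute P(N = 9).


ρ = λ/μ = 27.87/8.5 = 3.2788
P_K = (1−ρ)ρ^K/(1−ρ^(K+1)) = (-2.2788·43798.817662)/(1 − 143608.593910)
= -99809.776248/-143607.593910 = 0.695017

Final: 0.695017


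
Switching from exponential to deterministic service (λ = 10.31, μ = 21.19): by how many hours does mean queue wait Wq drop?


ρ = 10.31/21.19 = 0.4866
Wq(M/M/1) = ρ/(μ−λ) = 0.4866/10.88 = 0.04472 hr
Wq(M/D/1) = ρ/(2(μ−λ)) = 0.02236 hr
Savings = 0.04472 − 0.02236 = 0.02236 hr

Final: 0.02236 hr


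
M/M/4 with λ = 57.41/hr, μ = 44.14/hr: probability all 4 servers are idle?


a = λ/μ = 57.41/44.14 = 1.3006; ρ = a/c = 0.3252
Σ_{k=0}^{3} a^k/k! (terms k=0..3) = 1.00000 + 1.30063 + 0.84582 + 0.36670 = 3.51316
Tail: a^4/(4!(1−ρ)) = 2.86168/(24·0.6748) = 0.17669
P₀ = 1/(3.51316 + 0.17669) = 1/3.68985 = 0.271014

Final: 0.271014


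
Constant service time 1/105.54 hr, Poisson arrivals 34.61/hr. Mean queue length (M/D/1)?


ρ = 34.61/105.54 = 0.3279
M/D/1: Lq = ρ²/(2(1−ρ)) = 0.1075/(2·0.6721) = 0.08001

Final: 0.08001


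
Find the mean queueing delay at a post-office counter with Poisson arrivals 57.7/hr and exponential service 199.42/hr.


ρ = 57.7/199.42 = 0.2893
Wq = ρ/(μ−λ) = 0.2893/(199.42 − 57.7) = 0.2893/141.72 = 0.002042 hr

Final: 0.002042 hr


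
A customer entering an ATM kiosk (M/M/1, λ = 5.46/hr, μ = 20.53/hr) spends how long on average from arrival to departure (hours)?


W = 1/(μ−λ) = 1/(20.53 − 5.46) = 1/15.07 = 0.06636 hr

Final: 0.06636 hr


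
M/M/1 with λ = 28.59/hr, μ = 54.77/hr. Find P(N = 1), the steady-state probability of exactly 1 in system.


ρ = 28.59/54.77 = 0.5220
P_n = (1−ρ)·ρ^n = (1 − 0.5220)·0.5220^1 = 0.4780·0.522001 = 0.249516

Final: 0.249516


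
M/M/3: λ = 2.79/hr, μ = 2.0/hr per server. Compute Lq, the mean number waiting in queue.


a = λ/μ = 1.3950; ρ = a/3 = 0.4650
P₀ = 0.237320
Lq = P₀·a^c·ρ / (c!·(1−ρ)²) = 0.237320·2.71470·0.4650/(6·0.28622)
= 0.17444

Final: 0.17444


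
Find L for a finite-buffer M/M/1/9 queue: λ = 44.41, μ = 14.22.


ρ = 44.41/14.22 = 3.1231
L = ρ[1 − (K+1)ρ^K + Kρ^(K+1)] / [(1−ρ)(1−ρ^(K+1))]
Numerator: 3.1231·(1 − 10·28263.802586 + 9·88269.723828) = 1598355.527316
Denominator: (-2.1231)·(-88268.723828) = 187400.335609
L = 1598355.527316/187400.335609 = 8.5291

Final: 8.5291


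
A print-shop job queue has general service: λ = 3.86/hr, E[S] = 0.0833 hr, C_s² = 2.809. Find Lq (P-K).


ρ = λ·E[S] = 3.86·0.0833 = 0.3215
Lq = ρ²(1+C_s²)/(2(1−ρ)) = 0.1034·(1+2.809)/(2·0.6785)
= 0.1034·3.8090/1.3569 = 0.29022

Final: 0.29022


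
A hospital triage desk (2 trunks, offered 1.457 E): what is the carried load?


B(2,1.457) = 0.301676 (Erlang-B)
Carried load = a(1 − B) = 1.457·(1 − 0.301676) = 1.457·0.698324 = 1.0175 E

Final: 1.0175 Erlangs


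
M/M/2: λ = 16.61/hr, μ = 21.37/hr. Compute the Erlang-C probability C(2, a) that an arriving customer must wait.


a = λ/μ = 0.7773; ρ = a/2 = 0.3886
P₀ = 0.440270 (from M/M/c formula)
C(c,a) = [a^c/(c!(1−ρ))]·P₀ = [0.60413/(2·0.6114)]·0.440270
= 0.49408·0.440270 = 0.217527

Final: 0.217527


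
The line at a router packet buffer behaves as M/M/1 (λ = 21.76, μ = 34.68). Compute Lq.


ρ = 21.76/34.68 = 0.6275
Lq = ρ²/(1−ρ) = 0.3937/0.3725 = 1.0568

Final: 1.0568


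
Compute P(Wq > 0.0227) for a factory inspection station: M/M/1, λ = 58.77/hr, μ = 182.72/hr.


ρ = 58.77/182.72 = 0.3216
P(Wq > t) = ρ·e^{−(μ−λ)t} = 0.3216·e^{−2.8137}
= 0.3216·0.059985 = 0.019293

Final: 0.019293


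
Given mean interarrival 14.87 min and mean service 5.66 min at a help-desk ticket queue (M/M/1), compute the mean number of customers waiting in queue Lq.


λ = 60/14.87 = 4.0350 /hr
μ = 60/5.66 = 10.6007 /hr
ρ = λ/μ = 4.0350/10.6007 = 0.3806
Lq = ρ²/(1−ρ) = 0.1449/0.6194 = 0.2339

Final: 0.2339


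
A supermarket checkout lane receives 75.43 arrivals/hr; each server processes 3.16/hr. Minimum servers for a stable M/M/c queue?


Stability requires cμ > λ ⇔ c > λ/μ.
λ/μ = 75.43/3.16 = 23.8703
Minimum integer c = ⌊23.8703⌋ + 1 = 24
Check: 24·3.16 = 75.84 > 75.43, while 23·3.16 = 72.68 ≤ 75.43

Final: 24 servers


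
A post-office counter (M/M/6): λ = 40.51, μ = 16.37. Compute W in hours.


a = 2.4746; ρ = 0.4124; P₀ = 0.083744
Lq = P₀·a^c·ρ/(c!(1−ρ)²) = 0.03191
Wq = Lq/λ = 0.03191/40.51 = 0.0007878 hr
W = Wq + 1/μ = 0.0007878 + 0.06109 = 0.06188 hr

Final: 0.06188 hr


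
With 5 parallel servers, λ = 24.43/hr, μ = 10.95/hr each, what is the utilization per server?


ρ = λ/(cμ) = 24.43/(5·10.95) = 24.43/54.75 = 0.4462

Final: 0.4462


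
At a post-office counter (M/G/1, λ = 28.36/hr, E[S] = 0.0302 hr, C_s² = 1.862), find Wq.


ρ = λ·E[S] = 28.36·0.0302 = 0.8565
E[S²] = E[S]²(1+C_s²) = 0.0302²·(1+1.862) = 0.002610
Wq = λ·E[S²]/(2(1−ρ)) = 28.36·0.002610/(2·0.1435) = 0.25788 hr

Final: 0.25788 hr


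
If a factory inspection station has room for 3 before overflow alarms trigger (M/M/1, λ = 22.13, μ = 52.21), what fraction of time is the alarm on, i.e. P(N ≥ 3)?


ρ = 22.13/52.21 = 0.4239
P(N ≥ n) = ρ^n = 0.4239^3 = 0.076152

Final: 0.076152


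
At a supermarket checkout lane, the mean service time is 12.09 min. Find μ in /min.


μ = 1/(service time) in consistent units.
1 minute = 1 min, so μ = 1/12.09 = 0.08271 per minute

Final: 0.08271 /min


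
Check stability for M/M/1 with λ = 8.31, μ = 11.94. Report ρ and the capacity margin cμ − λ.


Total capacity cμ = 1·11.94 = 11.94/hr
ρ = λ/(cμ) = 8.31/11.94 = 0.6960
Stable ⇔ ρ < 1: YES
Spare capacity = cμ − λ = 11.94 − 8.31 = 3.63/hr

Final: ρ = 0.6960; stable; margin = 3.63/hr


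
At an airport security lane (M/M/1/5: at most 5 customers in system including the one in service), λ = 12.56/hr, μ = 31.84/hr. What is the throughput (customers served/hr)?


ρ = 0.3945; P_K = (1−ρ)ρ^5/(1−ρ^6) = 0.005806
λ_eff = λ(1 − P_K) = 12.56·(1 − 0.005806) = 12.56·0.994194 = 12.4871 /hr

Final: 12.4871 /hr


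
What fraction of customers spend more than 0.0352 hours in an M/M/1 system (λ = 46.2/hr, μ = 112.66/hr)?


W ~ Exponential(μ−λ) for M/M/1.
μ − λ = 112.66 − 46.2 = 66.4600
P(W > t) = e^{−(μ−λ)t} = e^{−2.3394} = 0.096386

Final: 0.096386


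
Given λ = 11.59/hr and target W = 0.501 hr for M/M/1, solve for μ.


W = 1/(μ−λ) ⇒ μ − λ = 1/W = 1/0.501 = 1.9960
μ = λ + 1/W = 11.59 + 1.9960 = 13.5860 per hr

Final: 13.5860 /hr


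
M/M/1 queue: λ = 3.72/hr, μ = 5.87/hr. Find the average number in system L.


ρ = λ/μ = 3.72/5.87 = 0.6337
L = ρ/(1−ρ) = 0.6337/(1 − 0.6337) = 0.6337/0.3663 = 1.7302

Final: 1.7302


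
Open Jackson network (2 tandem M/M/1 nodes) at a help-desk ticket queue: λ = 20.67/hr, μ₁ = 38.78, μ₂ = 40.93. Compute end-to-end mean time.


Each node sees arrival rate λ = 20.67/hr (tandem ⇒ throughput preserved).
W₁ = 1/(μ₁−λ) = 1/(38.78−20.67) = 0.05522 hr
W₂ = 1/(μ₂−λ) = 1/(40.93−20.67) = 0.04936 hr
W_total = W₁ + W₂ = 0.05522 + 0.04936 = 0.10458 hr

Final: 0.10458 hr


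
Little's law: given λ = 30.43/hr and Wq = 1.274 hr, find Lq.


Lq = λWq = 30.43·1.274 = 38.7678

Final: 38.7678


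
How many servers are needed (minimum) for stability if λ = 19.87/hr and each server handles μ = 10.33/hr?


Stability requires cμ > λ ⇔ c > λ/μ.
λ/μ = 19.87/10.33 = 1.9235
Minimum integer c = ⌊1.9235⌋ + 1 = 2
Check: 2·10.33 = 20.66 > 19.87, while 1·10.33 = 10.33 ≤ 19.87

Final: 2 servers


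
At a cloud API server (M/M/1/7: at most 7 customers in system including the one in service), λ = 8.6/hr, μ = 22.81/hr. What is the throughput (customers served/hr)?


ρ = 0.3770; P_K = (1−ρ)ρ^7/(1−ρ^8) = 0.0006749
λ_eff = λ(1 − P_K) = 8.6·(1 − 0.0006749) = 8.6·0.999325 = 8.5942 /hr

Final: 8.5942 /hr


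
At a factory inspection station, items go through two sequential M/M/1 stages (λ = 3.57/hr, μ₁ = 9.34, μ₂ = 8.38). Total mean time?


Each node sees arrival rate λ = 3.57/hr (tandem ⇒ throughput preserved).
W₁ = 1/(μ₁−λ) = 1/(9.34−3.57) = 0.17331 hr
W₂ = 1/(μ₂−λ) = 1/(8.38−3.57) = 0.20790 hr
W_total = W₁ + W₂ = 0.17331 + 0.20790 = 0.38121 hr

Final: 0.38121 hr


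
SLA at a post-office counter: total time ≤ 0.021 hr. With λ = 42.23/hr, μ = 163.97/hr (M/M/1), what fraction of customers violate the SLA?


W ~ Exponential(μ−λ) for M/M/1.
μ − λ = 163.97 − 42.23 = 121.7400
P(W > t) = e^{−(μ−λ)t} = e^{−2.5565} = 0.077573

Final: 0.077573


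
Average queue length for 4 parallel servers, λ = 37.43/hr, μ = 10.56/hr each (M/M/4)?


a = λ/μ = 3.5445; ρ = a/4 = 0.8861
P₀ = 0.013157
Lq = P₀·a^c·ρ / (c!·(1−ρ)²) = 0.013157·157.84239·0.8861/(24·0.01297)
= 5.91334

Final: 5.91334


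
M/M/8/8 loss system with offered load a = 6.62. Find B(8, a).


B(c,a) = (a^c/c!) / Σ_{k=0}^{c} a^k/k!
a^8/8! = 91.483631
Σ terms (k=0..8): 1.00000 + 6.62000 + 21.91220 + 48.35292 + 80.02408 + 105.95189 + 116.90025 + 110.55424 + 91.48363 = 582.799212
B = 91.483631/582.799212 = 0.156973

Final: 0.156973


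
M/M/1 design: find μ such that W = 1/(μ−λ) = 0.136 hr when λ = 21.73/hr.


W = 1/(μ−λ) ⇒ μ − λ = 1/W = 1/0.136 = 7.3529
μ = λ + 1/W = 21.73 + 7.3529 = 29.0829 per hr

Final: 29.0829 /hr


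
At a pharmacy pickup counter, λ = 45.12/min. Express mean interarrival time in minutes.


Mean interarrival time = 1/λ = 1/45.12 minute = 0.02216 minute
In minutes: 0.02216 × 1 = 0.02216 min

Final: 0.02216 min


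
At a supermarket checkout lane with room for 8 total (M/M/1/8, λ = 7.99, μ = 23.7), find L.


ρ = 7.99/23.7 = 0.3371
L = ρ[1 − (K+1)ρ^K + Kρ^(K+1)] / [(1−ρ)(1−ρ^(K+1))]
Numerator: 0.3371·(1 − 9·0.0001669 + 8·0.00005626) = 0.336776
Denominator: (0.6629)·(0.999944) = 0.662832
L = 0.336776/0.662832 = 0.5081

Final: 0.5081


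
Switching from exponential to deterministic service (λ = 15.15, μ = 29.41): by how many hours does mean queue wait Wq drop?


ρ = 15.15/29.41 = 0.5151
Wq(M/M/1) = ρ/(μ−λ) = 0.5151/14.26 = 0.03612 hr
Wq(M/D/1) = ρ/(2(μ−λ)) = 0.01806 hr
Savings = 0.03612 − 0.01806 = 0.01806 hr

Final: 0.01806 hr


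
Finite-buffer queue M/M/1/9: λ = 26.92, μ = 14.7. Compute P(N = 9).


ρ = λ/μ = 26.92/14.7 = 1.8313
P_K = (1−ρ)ρ^K/(1−ρ^(K+1)) = (-0.8313·231.643163)/(1 − 424.206392)
= -192.563228/-423.206392 = 0.455010

Final: 0.455010


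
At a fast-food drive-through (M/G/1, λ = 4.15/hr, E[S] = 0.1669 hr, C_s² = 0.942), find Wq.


ρ = λ·E[S] = 4.15·0.1669 = 0.6926
E[S²] = E[S]²(1+C_s²) = 0.1669²·(1+0.942) = 0.054096
Wq = λ·E[S²]/(2(1−ρ)) = 4.15·0.054096/(2·0.3074) = 0.36520 hr

Final: 0.36520 hr


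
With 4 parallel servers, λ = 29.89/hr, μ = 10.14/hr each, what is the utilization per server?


ρ = λ/(cμ) = 29.89/(4·10.14) = 29.89/40.56 = 0.7369

Final: 0.7369


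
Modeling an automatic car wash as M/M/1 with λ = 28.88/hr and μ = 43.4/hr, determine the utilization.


ρ = λ/μ = 28.88/43.4 = 0.6654

Final: 0.6654


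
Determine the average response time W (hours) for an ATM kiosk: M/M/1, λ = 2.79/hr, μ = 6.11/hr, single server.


W = 1/(μ−λ) = 1/(6.11 − 2.79) = 1/3.32 = 0.3012 hr

Final: 0.3012 hr


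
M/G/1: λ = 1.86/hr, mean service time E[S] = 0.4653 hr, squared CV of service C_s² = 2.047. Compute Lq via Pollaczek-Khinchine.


ρ = λ·E[S] = 1.86·0.4653 = 0.8655
Lq = ρ²(1+C_s²)/(2(1−ρ)) = 0.7490·(1+2.047)/(2·0.1345)
= 0.7490·3.0470/0.2691 = 8.48158

Final: 8.48158


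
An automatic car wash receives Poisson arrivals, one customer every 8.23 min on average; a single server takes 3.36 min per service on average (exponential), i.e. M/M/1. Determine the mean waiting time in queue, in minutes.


λ = 60/8.23 = 7.2904 /hr
μ = 60/3.36 = 17.8571 /hr
ρ = λ/μ = 7.2904/17.8571 = 0.4083
Wq = ρ/(μ−λ) = 0.4083/(17.8571−7.2904) = 0.03864 hr
In minutes: 0.03864·60 = 2.318 min

Final: 2.318 min


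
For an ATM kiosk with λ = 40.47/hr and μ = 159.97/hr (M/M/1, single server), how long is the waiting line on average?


ρ = 40.47/159.97 = 0.2530
Lq = ρ²/(1−ρ) = 0.06400/0.7470 = 0.08568

Final: 0.08568


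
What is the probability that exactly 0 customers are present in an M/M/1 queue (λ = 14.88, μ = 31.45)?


ρ = 14.88/31.45 = 0.4731
P_n = (1−ρ)·ρ^n = (1 − 0.4731)·0.4731^0 = 0.5269·1.000000 = 0.526868

Final: 0.526868


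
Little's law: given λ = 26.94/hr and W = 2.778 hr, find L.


L = λW = 26.94·2.778 = 74.8393

Final: 74.8393


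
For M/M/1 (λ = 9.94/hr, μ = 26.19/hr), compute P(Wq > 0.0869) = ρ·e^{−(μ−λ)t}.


ρ = 9.94/26.19 = 0.3795
P(Wq > t) = ρ·e^{−(μ−λ)t} = 0.3795·e^{−1.4121}
= 0.3795·0.243625 = 0.092464

Final: 0.092464


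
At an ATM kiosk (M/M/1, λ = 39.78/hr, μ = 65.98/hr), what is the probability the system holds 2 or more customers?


ρ = 39.78/65.98 = 0.6029
P(N ≥ n) = ρ^n = 0.6029^2 = 0.363500

Final: 0.363500


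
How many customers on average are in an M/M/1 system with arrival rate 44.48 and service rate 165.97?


ρ = λ/μ = 44.48/165.97 = 0.2680
L = ρ/(1−ρ) = 0.2680/(1 − 0.2680) = 0.2680/0.7320 = 0.3661

Final: 0.3661


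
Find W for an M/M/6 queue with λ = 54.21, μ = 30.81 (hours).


a = 1.7595; ρ = 0.2932; P₀ = 0.172016
Lq = P₀·a^c·ρ/(c!(1−ρ)²) = 0.004162
Wq = Lq/λ = 0.004162/54.21 = 0.00007677 hr
W = Wq + 1/μ = 0.00007677 + 0.03246 = 0.03253 hr

Final: 0.03253 hr


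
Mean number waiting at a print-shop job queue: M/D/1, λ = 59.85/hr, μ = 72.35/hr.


ρ = 59.85/72.35 = 0.8272
M/D/1: Lq = ρ²/(2(1−ρ)) = 0.6843/(2·0.1728) = 1.98039

Final: 1.98039


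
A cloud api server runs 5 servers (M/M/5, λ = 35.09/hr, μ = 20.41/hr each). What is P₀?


a = λ/μ = 35.09/20.41 = 1.7193; ρ = a/c = 0.3439
Σ_{k=0}^{4} a^k/k! (terms k=0..4) = 1.00000 + 1.71926 + 1.47792 + 0.84697 + 0.36404 = 5.40819
Tail: a^5/(5!(1−ρ)) = 15.02110/(120·0.6561) = 0.19077
P₀ = 1/(5.40819 + 0.19077) = 1/5.59896 = 0.178605

Final: 0.178605


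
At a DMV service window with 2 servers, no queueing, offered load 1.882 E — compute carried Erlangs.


B(2,1.882) = 0.380610 (Erlang-B)
Carried load = a(1 − B) = 1.882·(1 − 0.380610) = 1.882·0.619390 = 1.1657 E

Final: 1.1657 Erlangs


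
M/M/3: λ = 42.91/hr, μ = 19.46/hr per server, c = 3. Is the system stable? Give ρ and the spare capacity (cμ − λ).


Total capacity cμ = 3·19.46 = 58.38/hr
ρ = λ/(cμ) = 42.91/58.38 = 0.7350
Stable ⇔ ρ < 1: YES
Spare capacity = cμ − λ = 58.38 − 42.91 = 15.47/hr

Final: ρ = 0.7350; stable; margin = 15.47/hr


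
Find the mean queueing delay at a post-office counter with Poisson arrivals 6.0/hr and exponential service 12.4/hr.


ρ = 6.0/12.4 = 0.4839
Wq = ρ/(μ−λ) = 0.4839/(12.4 − 6.0) = 0.4839/6.40 = 0.07560 hr

Final: 0.07560 hr


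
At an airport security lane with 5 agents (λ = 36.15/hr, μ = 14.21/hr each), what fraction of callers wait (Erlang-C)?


a = λ/μ = 2.5440; ρ = a/5 = 0.5088
P₀ = 0.076471 (from M/M/c formula)
C(c,a) = [a^c/(c!(1−ρ))]·P₀ = [106.55433/(120·0.4912)]·0.076471
= 1.80771·0.076471 = 0.138237

Final: 0.138237


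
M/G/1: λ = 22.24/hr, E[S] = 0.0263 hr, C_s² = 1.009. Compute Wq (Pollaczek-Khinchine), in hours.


ρ = λ·E[S] = 22.24·0.0263 = 0.5849
E[S²] = E[S]²(1+C_s²) = 0.0263²·(1+1.009) = 0.001390
Wq = λ·E[S²]/(2(1−ρ)) = 22.24·0.001390/(2·0.4151) = 0.03723 hr

Final: 0.03723 hr


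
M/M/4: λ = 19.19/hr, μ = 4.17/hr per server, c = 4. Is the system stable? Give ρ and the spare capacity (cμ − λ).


Total capacity cμ = 4·4.17 = 16.68/hr
ρ = λ/(cμ) = 19.19/16.68 = 1.1505
Stable ⇔ ρ < 1: NO
Spare capacity = cμ − λ = 16.68 − 19.19 = -2.51/hr

Final: ρ = 1.1505; unstable; margin = -2.51/hr


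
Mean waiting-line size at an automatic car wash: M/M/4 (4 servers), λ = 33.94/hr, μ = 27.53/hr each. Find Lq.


a = λ/μ = 1.2328; ρ = a/4 = 0.3082
P₀ = 0.290342
Lq = P₀·a^c·ρ / (c!·(1−ρ)²) = 0.290342·2.31006·0.3082/(24·0.47857)
= 0.01800

Final: 0.01800


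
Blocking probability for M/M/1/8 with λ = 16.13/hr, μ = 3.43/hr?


ρ = λ/μ = 16.13/3.43 = 4.7026
P_K = (1−ρ)ρ^K/(1−ρ^(K+1)) = (-3.7026·239178.412365)/(1 − 1124766.119954)
= -885587.707589/-1124765.119954 = 0.787353

Final: 0.787353


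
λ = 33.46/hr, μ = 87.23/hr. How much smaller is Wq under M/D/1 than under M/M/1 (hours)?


ρ = 33.46/87.23 = 0.3836
Wq(M/M/1) = ρ/(μ−λ) = 0.3836/53.77 = 0.007134 hr
Wq(M/D/1) = ρ/(2(μ−λ)) = 0.003567 hr
Savings = 0.007134 − 0.003567 = 0.003567 hr

Final: 0.003567 hr


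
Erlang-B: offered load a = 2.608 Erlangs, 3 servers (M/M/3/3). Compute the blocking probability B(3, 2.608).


B(c,a) = (a^c/c!) / Σ_{k=0}^{c} a^k/k!
a^3/3! = 2.956457
Σ terms (k=0..3): 1.00000 + 2.60800 + 3.40083 + 2.95646 = 9.965289
B = 2.956457/9.965289 = 0.296675

Final: 0.296675


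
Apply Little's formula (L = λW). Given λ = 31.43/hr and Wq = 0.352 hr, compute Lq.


Lq = λWq = 31.43·0.352 = 11.0634

Final: 11.0634


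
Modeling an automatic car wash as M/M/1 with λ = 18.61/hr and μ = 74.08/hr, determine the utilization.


ρ = λ/μ = 18.61/74.08 = 0.2512

Final: 0.2512


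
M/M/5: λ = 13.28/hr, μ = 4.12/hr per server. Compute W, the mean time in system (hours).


a = 3.2233; ρ = 0.6447; P₀ = 0.036157
Lq = P₀·a^c·ρ/(c!(1−ρ)²) = 0.53525
Wq = Lq/λ = 0.53525/13.28 = 0.04031 hr
W = Wq + 1/μ = 0.04031 + 0.24272 = 0.28302 hr

Final: 0.28302 hr


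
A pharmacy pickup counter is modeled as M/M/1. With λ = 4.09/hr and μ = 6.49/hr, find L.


ρ = λ/μ = 4.09/6.49 = 0.6302
L = ρ/(1−ρ) = 0.6302/(1 − 0.6302) = 0.6302/0.3698 = 1.7042

Final: 1.7042


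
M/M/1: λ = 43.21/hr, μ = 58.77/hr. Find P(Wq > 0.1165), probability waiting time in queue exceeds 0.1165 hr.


ρ = 43.21/58.77 = 0.7352
P(Wq > t) = ρ·e^{−(μ−λ)t} = 0.7352·e^{−1.8127}
= 0.7352·0.163206 = 0.119996

Final: 0.119996


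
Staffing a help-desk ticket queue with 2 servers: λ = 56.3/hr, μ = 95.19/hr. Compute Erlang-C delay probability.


a = λ/μ = 0.5914; ρ = a/2 = 0.2957
P₀ = 0.543538 (from M/M/c formula)
C(c,a) = [a^c/(c!(1−ρ))]·P₀ = [0.34981/(2·0.7043)]·0.543538
= 0.24835·0.543538 = 0.134987

Final: 0.134987


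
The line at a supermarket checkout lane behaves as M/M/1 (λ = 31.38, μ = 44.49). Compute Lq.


ρ = 31.38/44.49 = 0.7053
Lq = ρ²/(1−ρ) = 0.4975/0.2947 = 1.6883

Final: 1.6883


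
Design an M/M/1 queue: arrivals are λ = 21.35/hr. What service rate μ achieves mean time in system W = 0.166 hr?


W = 1/(μ−λ) ⇒ μ − λ = 1/W = 1/0.166 = 6.0241
μ = λ + 1/W = 21.35 + 6.0241 = 27.3741 per hr

Final: 27.3741 /hr


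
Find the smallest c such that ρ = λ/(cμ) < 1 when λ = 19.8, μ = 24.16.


Stability requires cμ > λ ⇔ c > λ/μ.
λ/μ = 19.8/24.16 = 0.8195
Minimum integer c = ⌊0.8195⌋ + 1 = 1
Check: 1·24.16 = 24.16 > 19.8, while 0·24.16 = 0.00 ≤ 19.8

Final: 1 servers


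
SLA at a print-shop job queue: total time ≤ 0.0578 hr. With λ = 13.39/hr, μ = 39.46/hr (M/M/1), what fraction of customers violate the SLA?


W ~ Exponential(μ−λ) for M/M/1.
μ − λ = 39.46 − 13.39 = 26.0700
P(W > t) = e^{−(μ−λ)t} = e^{−1.5068} = 0.221608

Final: 0.221608


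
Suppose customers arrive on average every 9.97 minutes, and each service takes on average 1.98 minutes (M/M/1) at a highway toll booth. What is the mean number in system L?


λ = 60/9.97 = 6.0181 /hr
μ = 60/1.98 = 30.3030 /hr
ρ = λ/μ = 6.0181/30.3030 = 0.1986
L = ρ/(1−ρ) = 0.1986/0.8014 = 0.2478

Final: 0.2478


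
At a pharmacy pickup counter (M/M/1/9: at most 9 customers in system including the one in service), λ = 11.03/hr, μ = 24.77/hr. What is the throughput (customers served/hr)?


ρ = 0.4453; P_K = (1−ρ)ρ^9/(1−ρ^10) = 0.0003820
λ_eff = λ(1 − P_K) = 11.03·(1 − 0.0003820) = 11.03·0.999618 = 11.0258 /hr

Final: 11.0258 /hr


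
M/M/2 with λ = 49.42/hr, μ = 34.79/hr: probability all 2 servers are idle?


a = λ/μ = 49.42/34.79 = 1.4205; ρ = a/c = 0.7103
Σ_{k=0}^{1} a^k/k! (terms k=0..1) = 1.00000 + 1.42052 = 2.42052
Tail: a^2/(2!(1−ρ)) = 2.01789/(2·0.2897) = 3.48225
P₀ = 1/(2.42052 + 3.48225) = 1/5.90278 = 0.169412

Final: 0.169412


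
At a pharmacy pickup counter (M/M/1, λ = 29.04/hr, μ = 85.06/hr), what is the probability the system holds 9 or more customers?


ρ = 29.04/85.06 = 0.3414
P(N ≥ n) = ρ^n = 0.3414^9 = 0.00006301

Final: 0.00006301


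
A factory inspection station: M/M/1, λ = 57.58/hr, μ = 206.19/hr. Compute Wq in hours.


ρ = 57.58/206.19 = 0.2793
Wq = ρ/(μ−λ) = 0.2793/(206.19 − 57.58) = 0.2793/148.61 = 0.001879 hr

Final: 0.001879 hr


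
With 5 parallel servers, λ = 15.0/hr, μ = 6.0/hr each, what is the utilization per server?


ρ = λ/(cμ) = 15.0/(5·6.0) = 15.0/30.00 = 0.5000

Final: 0.5000


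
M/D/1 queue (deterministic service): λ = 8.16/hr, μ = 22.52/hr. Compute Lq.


ρ = 8.16/22.52 = 0.3623
M/D/1: Lq = ρ²/(2(1−ρ)) = 0.1313/(2·0.6377) = 0.10295

Final: 0.10295


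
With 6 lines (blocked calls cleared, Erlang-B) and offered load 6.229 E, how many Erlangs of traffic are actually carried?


B(6,6.229) = 0.280807 (Erlang-B)
Carried load = a(1 − B) = 6.229·(1 − 0.280807) = 6.229·0.719193 = 4.4799 E

Final: 4.4799 Erlangs


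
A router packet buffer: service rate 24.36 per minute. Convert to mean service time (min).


Mean service time = 1/μ = 1/24.36 minute = 0.04105 minute
In minutes: 0.04105 × 1 = 0.04105 min

Final: 0.04105 min


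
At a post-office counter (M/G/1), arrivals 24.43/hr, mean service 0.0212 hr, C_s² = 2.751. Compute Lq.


ρ = λ·E[S] = 24.43·0.0212 = 0.5179
Lq = ρ²(1+C_s²)/(2(1−ρ)) = 0.2682·(1+2.751)/(2·0.4821)
= 0.2682·3.7510/0.9642 = 1.04355

Final: 1.04355


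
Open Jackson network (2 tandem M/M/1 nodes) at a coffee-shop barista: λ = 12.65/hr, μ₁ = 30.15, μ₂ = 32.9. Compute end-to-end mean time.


Each node sees arrival rate λ = 12.65/hr (tandem ⇒ throughput preserved).
W₁ = 1/(μ₁−λ) = 1/(30.15−12.65) = 0.05714 hr
W₂ = 1/(μ₂−λ) = 1/(32.9−12.65) = 0.04938 hr
W_total = W₁ + W₂ = 0.05714 + 0.04938 = 0.10653 hr

Final: 0.10653 hr


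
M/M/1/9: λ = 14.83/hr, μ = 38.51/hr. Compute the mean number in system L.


ρ = 14.83/38.51 = 0.3851
L = ρ[1 − (K+1)ρ^K + Kρ^(K+1)] / [(1−ρ)(1−ρ^(K+1))]
Numerator: 0.3851·(1 − 10·0.0001863 + 9·0.00007173) = 0.384626
Denominator: (0.6149)·(0.999928) = 0.614861
L = 0.384626/0.614861 = 0.6255

Final: 0.6255


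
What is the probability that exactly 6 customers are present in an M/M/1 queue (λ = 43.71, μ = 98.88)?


ρ = 43.71/98.88 = 0.4421
P_n = (1−ρ)·ρ^n = (1 − 0.4421)·0.4421^6 = 0.5579·0.007462 = 0.004163

Final: 0.004163
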